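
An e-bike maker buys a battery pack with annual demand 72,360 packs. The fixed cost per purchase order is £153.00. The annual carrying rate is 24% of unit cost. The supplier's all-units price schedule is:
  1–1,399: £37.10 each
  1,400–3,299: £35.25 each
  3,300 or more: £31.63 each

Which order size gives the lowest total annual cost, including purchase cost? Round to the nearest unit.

Holding cost per unit per year at price C is H = 0.24·C.
For each price level, check whether its EOQ is feasible; otherwise the best quantity at that price is the breakpoint.
Tier 1 (£37.10): EOQ = 1576.9 exceeds tier's upper bound 1399, so this tier is dominated.
EOQ at £35.25 = 1617.8 (feasible in tier 2): TC = 72,360×£35.25 + (72,360/1617.8)×153 + (1617.8/2)×0.24×£35.25 = £2,564,376.59.
EOQ at £31.63 = 1707.9 < 3300, so use break Q=3300: TC = 72,360×£31.63 + (72,360/3300.0)×153 + (3300.0/2)×0.24×£31.63 = £2,304,627.15.
Lowest total cost is £2,304,627.15 at Q = 3300.0.

Q* ≈ 3,300 packs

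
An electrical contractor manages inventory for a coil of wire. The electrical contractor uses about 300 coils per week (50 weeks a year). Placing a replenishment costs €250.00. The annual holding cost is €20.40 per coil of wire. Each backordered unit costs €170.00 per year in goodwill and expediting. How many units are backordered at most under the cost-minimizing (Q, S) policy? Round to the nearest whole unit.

S* ≈ 69 coils

Annual demand D = 300 × 50 = 15,000.
With planned backorders, Q* = √(2DS/H) · √((H+B)/B).
√(2DS/H) = √(2 × 15,000 × 250 / 20.4) = 606.339.
√((H+B)/B) = √((20.4+170)/170) = 1.0583.
Q* ≈ 641.689.
S* = Q* · H/(H+B) = 641.689 × 20.4/190.4 ≈ 68.752.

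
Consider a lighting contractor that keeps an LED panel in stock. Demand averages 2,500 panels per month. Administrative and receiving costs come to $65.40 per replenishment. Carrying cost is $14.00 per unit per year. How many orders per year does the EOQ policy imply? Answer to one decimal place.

Annual demand D = 2,500 × 12 = 30,000.
Q* = √(2DS/H) = √(2 × 30,000 × 65.4 / 14) ≈ 529.42.
Orders per year = D / Q* = 30,000 / 529.42 ≈ 56.666.

N ≈ 56.7 orders per year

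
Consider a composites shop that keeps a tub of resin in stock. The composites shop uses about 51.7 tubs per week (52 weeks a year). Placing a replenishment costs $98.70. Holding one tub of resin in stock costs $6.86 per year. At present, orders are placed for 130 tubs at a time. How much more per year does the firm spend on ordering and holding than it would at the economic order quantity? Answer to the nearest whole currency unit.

Extra cost ≈ $579 per year

Annual demand D = 51.7 × 52 = 2,688.4.
EOQ = √(2DS/H) = √(2 × 2,688.4 × 98.7 / 6.86) ≈ 278.14.
Cost at Q* = (D/Q*)S + (Q*/2)H = √(2DSH) ≈ $1,908.02.
Cost at Q = 130: (2,688.4/130)×98.7 + (130/2)×6.86 = $2,041.12 + $445.90 = $2,487.02.
Excess = $2,487.02 − $1,908.02 = $579.00.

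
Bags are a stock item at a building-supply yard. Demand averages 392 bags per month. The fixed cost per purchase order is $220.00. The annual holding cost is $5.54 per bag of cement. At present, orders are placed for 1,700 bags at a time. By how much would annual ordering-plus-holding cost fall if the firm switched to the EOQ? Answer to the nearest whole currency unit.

Extra cost ≈ $1,932 per year

Annual demand D = 392 × 12 = 4,704.
EOQ = √(2DS/H) = √(2 × 4,704 × 220 / 5.54) ≈ 611.23.
Cost at Q* = (D/Q*)S + (Q*/2)H = √(2DSH) ≈ $3,386.22.
Cost at Q = 1,700: (4,704/1,700)×220 + (1,700/2)×5.54 = $608.75 + $4,709.00 = $5,317.75.
Excess = $5,317.75 − $3,386.22 = $1,931.54.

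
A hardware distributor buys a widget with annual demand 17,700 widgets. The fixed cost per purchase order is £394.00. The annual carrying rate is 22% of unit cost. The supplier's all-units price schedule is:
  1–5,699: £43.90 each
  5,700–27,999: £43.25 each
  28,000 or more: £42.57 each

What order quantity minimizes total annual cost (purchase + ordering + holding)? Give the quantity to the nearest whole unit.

Holding cost per unit per year at price C is H = 0.22·C.
Candidates are each tier's EOQ (if it falls in that tier) and each price-break quantity.
EOQ at £43.90 = 1201.7 (feasible in tier 1): TC = 17,700×£43.90 + (17,700/1201.7)×394 + (1201.7/2)×0.22×£43.90 = £788,636.29.
EOQ at £43.25 = 1210.7 < 5700, so use break Q=5700: TC = 17,700×£43.25 + (17,700/5700.0)×394 + (5700.0/2)×0.22×£43.25 = £793,866.22.
EOQ at £42.57 = 1220.4 < 28000, so use break Q=28000: TC = 17,700×£42.57 + (17,700/28000.0)×394 + (28000.0/2)×0.22×£42.57 = £884,853.66.
Lowest total cost is £788,636.29 at Q = 1201.7.

Q* ≈ 1,202 widgets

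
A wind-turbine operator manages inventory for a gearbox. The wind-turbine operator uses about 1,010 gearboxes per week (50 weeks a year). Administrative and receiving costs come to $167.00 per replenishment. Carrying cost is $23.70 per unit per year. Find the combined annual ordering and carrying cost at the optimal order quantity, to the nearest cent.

TC* ≈ $19,993.70

Annual demand D = 1,010 × 50 = 50,500.
EOQ = √(2DS/H) = √(2 × 50,500 × 167 / 23.7) ≈ 843.62.
At Q*, ordering cost (D/Q*)S equals holding cost (Q*/2)H, each = √(DSH/2).
Minimum total = √(2DSH) = √(2 × 50,500 × 167 × 23.7) ≈ 19993.697.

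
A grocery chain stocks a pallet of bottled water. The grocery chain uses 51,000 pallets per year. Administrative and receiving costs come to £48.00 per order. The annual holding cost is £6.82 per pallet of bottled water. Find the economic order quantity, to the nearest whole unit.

Q* ≈ 847 pallets

EOQ = √(2DS / H) = √(2 × 51,000 × 48 / 6.82).
= √(4,896,000 / 6.82) = √717,888.563 ≈ 847.283.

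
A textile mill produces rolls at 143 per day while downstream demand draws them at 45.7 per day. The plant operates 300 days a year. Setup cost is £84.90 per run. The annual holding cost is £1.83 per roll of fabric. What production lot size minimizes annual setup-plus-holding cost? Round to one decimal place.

Annual demand D = 45.7 × 300 = 13,710.
Production build-up factor (1 − d/p) = 1 − 45.7/143 = 0.6804.
Q* = √(2DS / (H(1 − d/p))) = √(2 × 13,710 × 84.9 / (1.83 × 0.6804)).
= √(2,327,958 / 1.2452) ≈ 1367.331.

Q* ≈ 1,367.3 rolls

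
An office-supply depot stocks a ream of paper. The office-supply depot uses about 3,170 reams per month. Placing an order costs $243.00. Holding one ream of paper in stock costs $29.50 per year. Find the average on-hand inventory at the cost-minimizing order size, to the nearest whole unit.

Average inventory ≈ 396 reams

Annual demand D = 3,170 × 12 = 38,040.
The optimal lot size = √(2DS/H) = √(2 × 38,040 × 243 / 29.5) ≈ 791.64.
Average inventory = Q*/2 ≈ 791.64 / 2 = 395.820.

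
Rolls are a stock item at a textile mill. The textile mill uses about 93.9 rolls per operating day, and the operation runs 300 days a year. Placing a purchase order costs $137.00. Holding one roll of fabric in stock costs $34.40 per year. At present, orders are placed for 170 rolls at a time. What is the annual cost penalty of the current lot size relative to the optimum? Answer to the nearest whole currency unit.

Annual demand D = 93.9 × 300 = 28,170.
EOQ = √(2DS/H) = √(2 × 28,170 × 137 / 34.4) ≈ 473.68.
Cost at Q* = (D/Q*)S + (Q*/2)H = √(2DSH) ≈ $16,294.76.
Cost at Q = 170: (28,170/170)×137 + (170/2)×34.4 = $22,701.71 + $2,924.00 = $25,625.71.
Excess = $25,625.71 − $16,294.76 = $9,330.95.

Extra cost ≈ $9,331 per year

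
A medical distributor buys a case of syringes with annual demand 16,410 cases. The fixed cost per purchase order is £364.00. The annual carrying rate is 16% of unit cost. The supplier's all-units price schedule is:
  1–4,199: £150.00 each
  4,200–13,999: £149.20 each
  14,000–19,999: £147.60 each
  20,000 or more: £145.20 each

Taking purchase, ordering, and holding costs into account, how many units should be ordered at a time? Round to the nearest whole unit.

Holding cost per unit per year at price C is H = 0.16·C.
Candidates are each tier's EOQ (if it falls in that tier) and each price-break quantity.
EOQ at £150.00 = 705.5 (feasible in tier 1): TC = 16,410×£150.00 + (16,410/705.5)×364 + (705.5/2)×0.16×£150.00 = £2,478,432.68.
EOQ at £149.20 = 707.4 < 4200, so use break Q=4200: TC = 16,410×£149.20 + (16,410/4200.0)×364 + (4200.0/2)×0.16×£149.20 = £2,499,925.40.
EOQ at £147.60 = 711.2 < 14000, so use break Q=14000: TC = 16,410×£147.60 + (16,410/14000.0)×364 + (14000.0/2)×0.16×£147.60 = £2,587,854.66.
EOQ at £145.20 = 717.1 < 20000, so use break Q=20000: TC = 16,410×£145.20 + (16,410/20000.0)×364 + (20000.0/2)×0.16×£145.20 = £2,615,350.66.
Lowest total cost is £2,478,432.68 at Q = 705.5.

Q* ≈ 706 cases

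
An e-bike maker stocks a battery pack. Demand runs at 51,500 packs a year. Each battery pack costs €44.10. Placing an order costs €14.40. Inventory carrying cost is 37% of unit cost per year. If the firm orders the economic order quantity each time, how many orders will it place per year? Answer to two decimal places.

N ≈ 170.82 orders per year

Holding cost H = 0.37 × €44.10 = €16.3170 per unit per year.
Q* = √(2DS/H) = √(2 × 51,500 × 14.4 / 16.317) ≈ 301.49.
Orders per year = D / Q* = 51,500 / 301.49 ≈ 170.816.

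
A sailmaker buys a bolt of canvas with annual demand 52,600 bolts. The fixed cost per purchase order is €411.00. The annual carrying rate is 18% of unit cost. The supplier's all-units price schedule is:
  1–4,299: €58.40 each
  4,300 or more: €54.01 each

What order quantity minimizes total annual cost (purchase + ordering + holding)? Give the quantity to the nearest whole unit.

Holding cost per unit per year at price C is H = 0.18·C.
Candidates are each tier's EOQ (if it falls in that tier) and each price-break quantity.
EOQ at €58.40 = 2028.1 (feasible in tier 1): TC = 52,600×€58.40 + (52,600/2028.1)×411 + (2028.1/2)×0.18×€58.40 = €3,093,159.23.
EOQ at €54.01 = 2108.9 < 4300, so use break Q=4300: TC = 52,600×€54.01 + (52,600/4300.0)×411 + (4300.0/2)×0.18×€54.01 = €2,866,855.45.
Lowest total cost is €2,866,855.45 at Q = 4300.0.

Q* ≈ 4,300 bolts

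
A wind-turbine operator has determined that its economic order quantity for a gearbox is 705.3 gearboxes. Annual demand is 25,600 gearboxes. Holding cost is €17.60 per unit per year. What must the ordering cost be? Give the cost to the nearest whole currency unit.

Invert the EOQ relation Q*² = 2DS/H.
From Q* = √(2DS/H): S = Q*²H / (2D) = 705.3² × 17.6 / (2 × 25,600) = 170.9978.

S ≈ €171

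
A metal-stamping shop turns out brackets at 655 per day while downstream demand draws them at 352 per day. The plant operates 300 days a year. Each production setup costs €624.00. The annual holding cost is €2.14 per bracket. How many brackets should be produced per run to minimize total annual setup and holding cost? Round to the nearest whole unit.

Annual demand D = 352 × 300 = 105,600.
Production build-up factor (1 − d/p) = 1 − 352/655 = 0.4626.
Q* = √(2DS / (H(1 − d/p))) = √(2 × 105,600 × 624 / (2.14 × 0.4626)).
= √(131,788,800 / 0.99) ≈ 11538.031.

Q* ≈ 11,538 brackets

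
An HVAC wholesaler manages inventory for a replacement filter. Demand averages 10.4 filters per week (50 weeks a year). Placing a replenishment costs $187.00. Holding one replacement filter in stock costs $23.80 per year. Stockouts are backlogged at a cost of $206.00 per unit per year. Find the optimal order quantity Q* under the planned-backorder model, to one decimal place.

Annual demand D = 10.4 × 50 = 520.
With planned backorders, Q* = √(2DS/H) · √((H+B)/B).
√(2DS/H) = √(2 × 520 × 187 / 23.8) = 90.396.
√((H+B)/B) = √((23.8+206)/206) = 1.0562.
Q* ≈ 95.475.

Q* ≈ 95.5 filters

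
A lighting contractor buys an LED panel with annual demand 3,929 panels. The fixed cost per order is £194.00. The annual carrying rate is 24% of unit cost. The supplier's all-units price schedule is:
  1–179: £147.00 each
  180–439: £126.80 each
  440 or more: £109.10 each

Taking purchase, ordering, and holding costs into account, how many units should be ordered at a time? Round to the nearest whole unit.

Q* ≈ 440 panels

Holding cost per unit per year at price C is H = 0.24·C.
Evaluate total cost at each tier's feasible EOQ or, if the EOQ is below the tier, at the tier's minimum quantity.
Tier 1 (£147.00): EOQ = 207.9 exceeds tier's upper bound 179, so this tier is dominated.
EOQ at £126.80 = 223.8 (feasible in tier 2): TC = 3,929×£126.80 + (3,929/223.8)×194 + (223.8/2)×0.24×£126.80 = £505,008.38.
EOQ at £109.10 = 241.3 < 440, so use break Q=440: TC = 3,929×£109.10 + (3,929/440.0)×194 + (440.0/2)×0.24×£109.10 = £436,146.71.
Lowest total cost is £436,146.71 at Q = 440.0.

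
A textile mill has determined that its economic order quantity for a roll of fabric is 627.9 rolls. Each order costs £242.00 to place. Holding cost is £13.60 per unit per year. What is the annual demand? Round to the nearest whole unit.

The basic EOQ model gives Q* = √(2DS/H); rearrange for the unknown.
From Q* = √(2DS/H): D = Q*²H / (2S) = 627.9² × 13.6 / (2 × 242) = 11078.335.

D ≈ 11,078 rolls per year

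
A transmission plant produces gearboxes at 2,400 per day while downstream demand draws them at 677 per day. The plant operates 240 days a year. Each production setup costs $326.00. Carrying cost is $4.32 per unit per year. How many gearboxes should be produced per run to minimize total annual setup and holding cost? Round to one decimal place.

Q* ≈ 5,844.5 gearboxes

Annual demand D = 677 × 240 = 162,480.
Production build-up factor (1 − d/p) = 1 − 677/2,400 = 0.7179.
Q* = √(2DS / (H(1 − d/p))) = √(2 × 162,480 × 326 / (4.32 × 0.7179)).
= √(105,936,960 / 3.1014) ≈ 5844.466.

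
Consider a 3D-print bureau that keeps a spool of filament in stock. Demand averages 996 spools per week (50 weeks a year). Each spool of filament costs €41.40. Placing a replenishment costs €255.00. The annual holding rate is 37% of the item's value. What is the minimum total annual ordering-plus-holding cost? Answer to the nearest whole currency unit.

TC* ≈ €19,724

Annual demand D = 996 × 50 = 49,800.
Holding cost H = 0.37 × €41.40 = €15.3180 per unit per year.
Q* = √(2DS/H) = √(2 × 49,800 × 255 / 15.318) ≈ 1287.65.
At the optimum the two cost components are equal, so total cost = 2·(Q*/2)H = Q*·H.
Minimum total = √(2DSH) = √(2 × 49,800 × 255 × 15.318) ≈ 19724.263.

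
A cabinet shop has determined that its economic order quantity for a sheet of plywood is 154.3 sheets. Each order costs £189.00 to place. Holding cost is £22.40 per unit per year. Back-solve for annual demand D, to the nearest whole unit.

D ≈ 1,411 sheets per year

The basic EOQ model gives Q* = √(2DS/H); rearrange for the unknown.
From Q* = √(2DS/H): D = Q*²H / (2S) = 154.3² × 22.4 / (2 × 189) = 1410.873.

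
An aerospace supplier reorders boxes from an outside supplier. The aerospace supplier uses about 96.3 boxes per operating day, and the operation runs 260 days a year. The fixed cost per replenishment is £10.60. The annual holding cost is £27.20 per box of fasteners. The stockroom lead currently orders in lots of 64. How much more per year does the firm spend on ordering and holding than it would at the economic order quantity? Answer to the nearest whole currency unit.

Annual demand D = 96.3 × 260 = 25,038.
EOQ = √(2DS/H) = √(2 × 25,038 × 10.6 / 27.2) ≈ 139.70.
Cost at Q* = (D/Q*)S + (Q*/2)H = √(2DSH) ≈ £3,799.73.
Cost at Q = 64: (25,038/64)×10.6 + (64/2)×27.2 = £4,146.92 + £870.40 = £5,017.32.
Excess = £5,017.32 − £3,799.73 = £1,217.59.

Extra cost ≈ £1,218 per year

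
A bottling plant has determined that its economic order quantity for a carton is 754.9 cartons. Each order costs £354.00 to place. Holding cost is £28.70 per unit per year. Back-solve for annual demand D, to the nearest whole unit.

D ≈ 23,101 cartons per year

The basic EOQ model gives Q* = √(2DS/H); rearrange for the unknown.
From Q* = √(2DS/H): D = Q*²H / (2S) = 754.9² × 28.7 / (2 × 354) = 23100.825.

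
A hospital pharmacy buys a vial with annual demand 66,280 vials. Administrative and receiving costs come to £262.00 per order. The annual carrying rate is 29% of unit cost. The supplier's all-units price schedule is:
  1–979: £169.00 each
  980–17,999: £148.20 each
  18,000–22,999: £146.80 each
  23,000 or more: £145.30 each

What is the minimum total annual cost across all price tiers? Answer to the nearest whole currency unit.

Holding cost per unit per year at price C is H = 0.29·C.
Evaluate total cost at each tier's feasible EOQ or, if the EOQ is below the tier, at the tier's minimum quantity.
EOQ at £169.00 = 841.8 (feasible in tier 1): TC = 66,280×£169.00 + (66,280/841.8)×262 + (841.8/2)×0.29×£169.00 = £11,242,577.15.
EOQ at £148.20 = 898.9 < 980, so use break Q=980: TC = 66,280×£148.20 + (66,280/980.0)×262 + (980.0/2)×0.29×£148.20 = £9,861,474.98.
EOQ at £146.80 = 903.2 < 18000, so use break Q=18000: TC = 66,280×£146.80 + (66,280/18000.0)×262 + (18000.0/2)×0.29×£146.80 = £10,114,016.74.
EOQ at £145.30 = 907.9 < 23000, so use break Q=23000: TC = 66,280×£145.30 + (66,280/23000.0)×262 + (23000.0/2)×0.29×£145.30 = £10,115,814.52.
Lowest total cost among the candidates is at Q = 980.0.

TC* ≈ £9,861,475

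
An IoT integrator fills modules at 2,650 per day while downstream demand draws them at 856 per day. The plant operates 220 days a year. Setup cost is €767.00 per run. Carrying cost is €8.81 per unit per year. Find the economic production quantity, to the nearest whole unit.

Q* ≈ 6,960 modules

Annual demand D = 856 × 220 = 188,320.
Production build-up factor (1 − d/p) = 1 − 856/2,650 = 0.6770.
Q* = √(2DS / (H(1 − d/p))) = √(2 × 188,320 × 767 / (8.81 × 0.6770)).
= √(288,882,880 / 5.9642) ≈ 6959.606.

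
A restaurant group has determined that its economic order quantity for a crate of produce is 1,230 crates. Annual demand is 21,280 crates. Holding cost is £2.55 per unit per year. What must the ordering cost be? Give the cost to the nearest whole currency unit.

S ≈ £91

Squaring Q* = √(2DS/H) gives Q*² = 2DS/H.
From Q* = √(2DS/H): S = Q*²H / (2D) = 1,230² × 2.55 / (2 × 21,280) = 90.6460.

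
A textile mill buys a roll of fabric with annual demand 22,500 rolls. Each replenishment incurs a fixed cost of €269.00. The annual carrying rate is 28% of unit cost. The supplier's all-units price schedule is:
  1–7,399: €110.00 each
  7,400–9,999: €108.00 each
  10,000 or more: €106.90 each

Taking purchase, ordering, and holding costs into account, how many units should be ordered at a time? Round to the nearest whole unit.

Q* ≈ 627 rolls

Holding cost per unit per year at price C is H = 0.28·C.
Evaluate total cost at each tier's feasible EOQ or, if the EOQ is below the tier, at the tier's minimum quantity.
EOQ at €110.00 = 626.9 (feasible in tier 1): TC = 22,500×€110.00 + (22,500/626.9)×269 + (626.9/2)×0.28×€110.00 = €2,494,308.91.
EOQ at €108.00 = 632.7 < 7400, so use break Q=7400: TC = 22,500×€108.00 + (22,500/7400.0)×269 + (7400.0/2)×0.28×€108.00 = €2,542,705.91.
EOQ at €106.90 = 635.9 < 10000, so use break Q=10000: TC = 22,500×€106.90 + (22,500/10000.0)×269 + (10000.0/2)×0.28×€106.90 = €2,555,515.25.
Lowest total cost is €2,494,308.91 at Q = 626.9.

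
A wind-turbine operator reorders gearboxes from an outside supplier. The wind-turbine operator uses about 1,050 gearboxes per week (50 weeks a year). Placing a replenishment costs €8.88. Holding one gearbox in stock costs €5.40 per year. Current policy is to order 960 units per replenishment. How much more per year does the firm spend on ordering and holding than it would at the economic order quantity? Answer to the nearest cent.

Extra cost ≈ €833.75 per year

Annual demand D = 1,050 × 50 = 52,500.
EOQ = √(2DS/H) = √(2 × 52,500 × 8.88 / 5.4) ≈ 415.53.
Cost at Q* = (D/Q*)S + (Q*/2)H = √(2DSH) ≈ €2,243.87.
Cost at Q = 960: (52,500/960)×8.88 + (960/2)×5.4 = €485.63 + €2,592.00 = €3,077.62.
Excess = €3,077.62 − €2,243.87 = €833.75.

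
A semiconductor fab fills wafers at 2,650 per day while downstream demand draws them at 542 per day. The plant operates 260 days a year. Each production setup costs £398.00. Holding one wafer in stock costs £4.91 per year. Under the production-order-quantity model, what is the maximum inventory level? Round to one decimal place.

Annual demand D = 542 × 260 = 140,920.
Production build-up factor (1 − d/p) = 1 − 542/2,650 = 0.7955.
Q* = √(2DS / (H(1 − d/p))) = √(2 × 140,920 × 398 / (4.91 × 0.7955)).
= √(112,172,320 / 3.9058) ≈ 5359.074.
Maximum inventory = Q*(1 − d/p) = 5359.074 × 0.7955 ≈ 4262.992.

I_max ≈ 4,263.0 wafers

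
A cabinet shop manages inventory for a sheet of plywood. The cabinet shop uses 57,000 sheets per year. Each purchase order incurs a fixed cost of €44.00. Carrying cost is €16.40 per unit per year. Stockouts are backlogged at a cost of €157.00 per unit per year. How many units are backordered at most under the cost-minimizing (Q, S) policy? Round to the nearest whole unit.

S* ≈ 55 sheets

With planned backorders, Q* = √(2DS/H) · √((H+B)/B).
√(2DS/H) = √(2 × 57,000 × 44 / 16.4) = 553.040.
√((H+B)/B) = √((16.4+157)/157) = 1.0509.
Q* ≈ 581.208.
S* = Q* · H/(H+B) = 581.208 × 16.4/173.4 ≈ 54.970.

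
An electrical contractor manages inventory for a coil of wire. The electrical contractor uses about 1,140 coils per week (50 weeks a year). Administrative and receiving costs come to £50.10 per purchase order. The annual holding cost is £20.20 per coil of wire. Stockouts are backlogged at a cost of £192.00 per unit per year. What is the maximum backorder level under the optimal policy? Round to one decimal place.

Annual demand D = 1,140 × 50 = 57,000.
With planned backorders, Q* = √(2DS/H) · √((H+B)/B).
√(2DS/H) = √(2 × 57,000 × 50.1 / 20.2) = 531.735.
√((H+B)/B) = √((20.2+192)/192) = 1.0513.
Q* ≈ 559.008.
S* = Q* · H/(H+B) = 559.008 × 20.2/212.2 ≈ 53.214.

S* ≈ 53.2 coils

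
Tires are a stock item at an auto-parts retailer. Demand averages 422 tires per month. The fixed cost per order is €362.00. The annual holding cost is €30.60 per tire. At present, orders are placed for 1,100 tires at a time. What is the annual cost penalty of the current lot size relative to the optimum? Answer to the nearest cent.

Annual demand D = 422 × 12 = 5,064.
EOQ = √(2DS/H) = √(2 × 5,064 × 362 / 30.6) ≈ 346.14.
Cost at Q* = (D/Q*)S + (Q*/2)H = √(2DSH) ≈ €10,591.97.
Cost at Q = 1,100: (5,064/1,100)×362 + (1,100/2)×30.6 = €1,666.52 + €16,830.00 = €18,496.52.
Excess = €18,496.52 − €10,591.97 = €7,904.54.

Extra cost ≈ €7,904.54 per year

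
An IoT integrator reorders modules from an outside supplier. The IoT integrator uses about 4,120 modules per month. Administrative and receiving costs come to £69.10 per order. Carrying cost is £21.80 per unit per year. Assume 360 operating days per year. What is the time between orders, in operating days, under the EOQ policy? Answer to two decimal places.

Annual demand D = 4,120 × 12 = 49,440.
The optimal lot size = √(2DS/H) = √(2 × 49,440 × 69.1 / 21.8) ≈ 559.84.
Cycle time = Q*/D × 360 = 559.84 / 49,440 × 360 ≈ 4.077 days.

T ≈ 4.08 days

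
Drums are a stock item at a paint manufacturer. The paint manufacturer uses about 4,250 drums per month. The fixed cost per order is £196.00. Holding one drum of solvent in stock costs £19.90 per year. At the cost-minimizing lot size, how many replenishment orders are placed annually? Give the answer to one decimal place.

N ≈ 50.9 orders per year

Annual demand D = 4,250 × 12 = 51,000.
Q* = √(2DS/H) = √(2 × 51,000 × 196 / 19.9) ≈ 1002.31.
Orders per year = D / Q* = 51,000 / 1002.31 ≈ 50.883.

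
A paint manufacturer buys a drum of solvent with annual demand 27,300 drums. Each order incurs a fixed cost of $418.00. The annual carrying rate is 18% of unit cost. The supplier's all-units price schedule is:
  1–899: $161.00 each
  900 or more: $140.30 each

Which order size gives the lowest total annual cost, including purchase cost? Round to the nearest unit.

Q* ≈ 951 drums

Holding cost per unit per year at price C is H = 0.18·C.
For each price level, check whether its EOQ is feasible; otherwise the best quantity at that price is the breakpoint.
EOQ at $161.00 = 887.4 (feasible in tier 1): TC = 27,300×$161.00 + (27,300/887.4)×418 + (887.4/2)×0.18×$161.00 = $4,421,017.79.
EOQ at $140.30 = 950.6 (feasible in tier 2): TC = 27,300×$140.30 + (27,300/950.6)×418 + (950.6/2)×0.18×$140.30 = $3,854,197.64.
Lowest total cost is $3,854,197.64 at Q = 950.6.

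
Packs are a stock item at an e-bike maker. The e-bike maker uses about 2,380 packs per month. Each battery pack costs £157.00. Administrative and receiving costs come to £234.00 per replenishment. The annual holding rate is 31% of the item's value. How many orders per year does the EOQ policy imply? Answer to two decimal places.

Annual demand D = 2,380 × 12 = 28,560.
Holding cost H = 0.31 × £157.00 = £48.6700 per unit per year.
The optimal lot size = √(2DS/H) = √(2 × 28,560 × 234 / 48.67) ≈ 524.05.
Orders per year = D / Q* = 28,560 / 524.05 ≈ 54.499.

N ≈ 54.50 orders per year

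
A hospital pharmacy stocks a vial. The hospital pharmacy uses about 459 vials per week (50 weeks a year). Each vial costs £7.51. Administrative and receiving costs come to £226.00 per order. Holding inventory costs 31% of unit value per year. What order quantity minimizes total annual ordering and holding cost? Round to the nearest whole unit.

Q* ≈ 2,111 vials

Annual demand D = 459 × 50 = 22,950.
Holding cost H = 0.31 × £7.51 = £2.3281 per unit per year.
EOQ = √(2DS / H) = √(2 × 22,950 × 226 / 2.3281).
= √(10,373,400 / 2.3281) = √4,455,736.4374 ≈ 2110.862.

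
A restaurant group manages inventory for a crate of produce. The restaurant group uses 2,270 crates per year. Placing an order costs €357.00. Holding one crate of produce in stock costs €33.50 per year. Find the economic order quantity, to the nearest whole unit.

Q* ≈ 220 crates

EOQ = √(2DS / H) = √(2 × 2,270 × 357 / 33.5).
= √(1,620,780 / 33.5) = √48,381.4925 ≈ 219.958.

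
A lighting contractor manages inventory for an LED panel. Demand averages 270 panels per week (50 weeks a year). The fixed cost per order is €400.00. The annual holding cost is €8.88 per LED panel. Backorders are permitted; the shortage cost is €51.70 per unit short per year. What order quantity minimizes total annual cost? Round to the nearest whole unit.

Q* ≈ 1,194 panels

Annual demand D = 270 × 50 = 13,500.
With planned backorders, Q* = √(2DS/H) · √((H+B)/B).
√(2DS/H) = √(2 × 13,500 × 400 / 8.88) = 1102.822.
√((H+B)/B) = √((8.88+51.7)/51.7) = 1.0825.
Q* ≈ 1193.781.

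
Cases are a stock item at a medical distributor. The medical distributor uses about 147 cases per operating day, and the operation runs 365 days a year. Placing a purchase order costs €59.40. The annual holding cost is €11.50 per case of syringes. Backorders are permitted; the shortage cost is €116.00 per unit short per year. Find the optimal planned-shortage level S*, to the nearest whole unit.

Annual demand D = 147 × 365 = 53,655.
With planned backorders, Q* = √(2DS/H) · √((H+B)/B).
√(2DS/H) = √(2 × 53,655 × 59.4 / 11.5) = 744.499.
√((H+B)/B) = √((11.5+116)/116) = 1.0484.
Q* ≈ 780.532.
S* = Q* · H/(H+B) = 780.532 × 11.5/127.5 ≈ 70.401.

S* ≈ 70 cases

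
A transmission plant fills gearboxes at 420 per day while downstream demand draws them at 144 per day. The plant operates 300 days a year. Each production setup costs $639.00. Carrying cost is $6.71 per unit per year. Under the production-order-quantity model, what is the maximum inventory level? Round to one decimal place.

Annual demand D = 144 × 300 = 43,200.
Production build-up factor (1 − d/p) = 1 − 144/420 = 0.6571.
Q* = √(2DS / (H(1 − d/p))) = √(2 × 43,200 × 639 / (6.71 × 0.6571)).
= √(55,209,600 / 4.4094) ≈ 3538.475.
Maximum inventory = Q*(1 − d/p) = 3538.475 × 0.6571 ≈ 2325.284.

I_max ≈ 2,325.3 gearboxes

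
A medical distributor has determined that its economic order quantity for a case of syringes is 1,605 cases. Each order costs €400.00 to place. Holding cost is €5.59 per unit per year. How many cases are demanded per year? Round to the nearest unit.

Invert the EOQ relation Q*² = 2DS/H.
From Q* = √(2DS/H): D = Q*²H / (2S) = 1,605² × 5.59 / (2 × 400) = 17999.975.

D ≈ 18,000 cases per year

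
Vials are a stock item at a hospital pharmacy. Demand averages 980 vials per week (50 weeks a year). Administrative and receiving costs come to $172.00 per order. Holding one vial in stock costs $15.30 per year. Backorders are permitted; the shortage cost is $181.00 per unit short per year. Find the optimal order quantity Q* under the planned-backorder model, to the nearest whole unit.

Annual demand D = 980 × 50 = 49,000.
With planned backorders, Q* = √(2DS/H) · √((H+B)/B).
√(2DS/H) = √(2 × 49,000 × 172 / 15.3) = 1049.619.
√((H+B)/B) = √((15.3+181)/181) = 1.0414.
Q* ≈ 1093.081.

Q* ≈ 1,093 vials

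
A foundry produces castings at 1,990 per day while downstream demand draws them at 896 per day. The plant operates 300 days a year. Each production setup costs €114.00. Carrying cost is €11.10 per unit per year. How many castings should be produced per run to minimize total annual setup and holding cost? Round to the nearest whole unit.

Annual demand D = 896 × 300 = 268,800.
Production build-up factor (1 − d/p) = 1 − 896/1,990 = 0.5497.
Q* = √(2DS / (H(1 − d/p))) = √(2 × 268,800 × 114 / (11.1 × 0.5497)).
= √(61,286,400 / 6.1022) ≈ 3169.118.

Q* ≈ 3,169 castings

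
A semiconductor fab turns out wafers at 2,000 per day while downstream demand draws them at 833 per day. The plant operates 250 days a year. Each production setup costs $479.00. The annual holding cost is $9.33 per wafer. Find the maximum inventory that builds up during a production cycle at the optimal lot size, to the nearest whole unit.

Annual demand D = 833 × 250 = 208,250.
Production build-up factor (1 − d/p) = 1 − 833/2,000 = 0.5835.
Q* = √(2DS / (H(1 − d/p))) = √(2 × 208,250 × 479 / (9.33 × 0.5835)).
= √(199,503,500 / 5.4441) ≈ 6053.604.
Maximum inventory = Q*(1 − d/p) = 6053.604 × 0.5835 ≈ 3532.278.

I_max ≈ 3,532 wafers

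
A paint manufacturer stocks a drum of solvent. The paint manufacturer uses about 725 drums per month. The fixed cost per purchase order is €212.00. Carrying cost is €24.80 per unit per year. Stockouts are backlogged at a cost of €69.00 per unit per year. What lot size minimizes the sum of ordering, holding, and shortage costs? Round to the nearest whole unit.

Q* ≈ 450 drums

Annual demand D = 725 × 12 = 8,700.
With planned backorders, Q* = √(2DS/H) · √((H+B)/B).
√(2DS/H) = √(2 × 8,700 × 212 / 24.8) = 385.671.
√((H+B)/B) = √((24.8+69)/69) = 1.1659.
Q* ≈ 449.670.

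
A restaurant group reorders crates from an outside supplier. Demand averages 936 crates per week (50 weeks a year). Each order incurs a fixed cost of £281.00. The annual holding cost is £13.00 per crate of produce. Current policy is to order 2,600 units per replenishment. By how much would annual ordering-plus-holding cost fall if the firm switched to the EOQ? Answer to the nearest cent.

Annual demand D = 936 × 50 = 46,800.
EOQ = √(2DS/H) = √(2 × 46,800 × 281 / 13) ≈ 1422.39.
Cost at Q* = (D/Q*)S + (Q*/2)H = √(2DSH) ≈ £18,491.10.
Cost at Q = 2,600: (46,800/2,600)×281 + (2,600/2)×13 = £5,058.00 + £16,900.00 = £21,958.00.
Excess = £21,958.00 − £18,491.10 = £3,466.90.

Extra cost ≈ £3,466.90 per year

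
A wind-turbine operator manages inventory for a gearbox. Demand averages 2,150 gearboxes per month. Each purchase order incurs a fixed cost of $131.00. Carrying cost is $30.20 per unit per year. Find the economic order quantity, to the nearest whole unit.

Annual demand D = 2,150 × 12 = 25,800.
EOQ = √(2DS / H) = √(2 × 25,800 × 131 / 30.2).
= √(6,759,600 / 30.2) = √223,827.8146 ≈ 473.104.

Q* ≈ 473 gearboxes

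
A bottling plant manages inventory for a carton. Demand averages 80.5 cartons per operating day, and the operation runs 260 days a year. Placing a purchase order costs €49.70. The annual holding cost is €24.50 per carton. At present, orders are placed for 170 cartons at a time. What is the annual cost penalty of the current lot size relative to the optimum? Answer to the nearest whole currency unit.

Extra cost ≈ €1,062 per year

Annual demand D = 80.5 × 260 = 20,930.
EOQ = √(2DS/H) = √(2 × 20,930 × 49.7 / 24.5) ≈ 291.40.
Cost at Q* = (D/Q*)S + (Q*/2)H = √(2DSH) ≈ €7,139.39.
Cost at Q = 170: (20,930/170)×49.7 + (170/2)×24.5 = €6,118.95 + €2,082.50 = €8,201.45.
Excess = €8,201.45 − €7,139.39 = €1,062.06.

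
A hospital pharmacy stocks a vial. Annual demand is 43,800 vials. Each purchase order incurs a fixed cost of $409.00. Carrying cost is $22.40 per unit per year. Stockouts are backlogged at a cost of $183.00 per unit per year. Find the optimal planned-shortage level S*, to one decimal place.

With planned backorders, Q* = √(2DS/H) · √((H+B)/B).
√(2DS/H) = √(2 × 43,800 × 409 / 22.4) = 1264.706.
√((H+B)/B) = √((22.4+183)/183) = 1.0594.
Q* ≈ 1339.875.
S* = Q* · H/(H+B) = 1339.875 × 22.4/205.4 ≈ 146.121.

S* ≈ 146.1 vials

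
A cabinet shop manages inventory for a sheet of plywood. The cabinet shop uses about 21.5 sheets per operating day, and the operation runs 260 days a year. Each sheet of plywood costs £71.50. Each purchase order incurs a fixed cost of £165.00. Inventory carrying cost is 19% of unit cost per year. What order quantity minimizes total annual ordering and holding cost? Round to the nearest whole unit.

Annual demand D = 21.5 × 260 = 5,590.
Holding cost H = 0.19 × £71.50 = £13.5850 per unit per year.
EOQ = √(2DS / H) = √(2 × 5,590 × 165 / 13.585).
= √(1,844,700 / 13.585) = √135,789.4737 ≈ 368.496.

Q* ≈ 368 sheets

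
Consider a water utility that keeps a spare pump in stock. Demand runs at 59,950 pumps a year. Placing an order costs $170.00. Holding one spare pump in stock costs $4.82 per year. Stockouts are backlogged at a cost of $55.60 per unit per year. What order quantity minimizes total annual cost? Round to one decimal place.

With planned backorders, Q* = √(2DS/H) · √((H+B)/B).
√(2DS/H) = √(2 × 59,950 × 170 / 4.82) = 2056.414.
√((H+B)/B) = √((4.82+55.6)/55.6) = 1.0424.
Q* ≈ 2143.697.

Q* ≈ 2,143.7 pumps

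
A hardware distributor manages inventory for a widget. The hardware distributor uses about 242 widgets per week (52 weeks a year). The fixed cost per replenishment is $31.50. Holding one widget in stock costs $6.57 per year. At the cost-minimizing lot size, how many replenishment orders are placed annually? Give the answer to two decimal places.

Annual demand D = 242 × 52 = 12,584.
The optimal lot size = √(2DS/H) = √(2 × 12,584 × 31.5 / 6.57) ≈ 347.37.
Orders per year = D / Q* = 12,584 / 347.37 ≈ 36.226.

N ≈ 36.23 orders per year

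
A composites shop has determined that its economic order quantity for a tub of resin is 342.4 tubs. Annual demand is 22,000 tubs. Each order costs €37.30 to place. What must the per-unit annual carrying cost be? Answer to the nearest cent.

H ≈ €14.00

Squaring Q* = √(2DS/H) gives Q*² = 2DS/H.
From Q* = √(2DS/H): H = 2DS / Q*² = 2 × 22,000 × 37.3 / 342.4² = 13.9989.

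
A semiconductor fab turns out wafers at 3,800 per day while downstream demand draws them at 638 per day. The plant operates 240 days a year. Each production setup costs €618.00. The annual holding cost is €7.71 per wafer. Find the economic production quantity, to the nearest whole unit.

Q* ≈ 5,431 wafers

Annual demand D = 638 × 240 = 153,120.
Production build-up factor (1 − d/p) = 1 − 638/3,800 = 0.8321.
Q* = √(2DS / (H(1 − d/p))) = √(2 × 153,120 × 618 / (7.71 × 0.8321)).
= √(189,256,320 / 6.4155) ≈ 5431.364.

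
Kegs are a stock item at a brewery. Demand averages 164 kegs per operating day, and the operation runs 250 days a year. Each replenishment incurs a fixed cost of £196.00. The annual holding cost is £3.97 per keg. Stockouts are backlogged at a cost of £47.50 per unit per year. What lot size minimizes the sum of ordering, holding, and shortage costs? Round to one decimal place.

Q* ≈ 2,094.4 kegs

Annual demand D = 164 × 250 = 41,000.
With planned backorders, Q* = √(2DS/H) · √((H+B)/B).
√(2DS/H) = √(2 × 41,000 × 196 / 3.97) = 2012.054.
√((H+B)/B) = √((3.97+47.5)/47.5) = 1.0410.
Q* ≈ 2094.450.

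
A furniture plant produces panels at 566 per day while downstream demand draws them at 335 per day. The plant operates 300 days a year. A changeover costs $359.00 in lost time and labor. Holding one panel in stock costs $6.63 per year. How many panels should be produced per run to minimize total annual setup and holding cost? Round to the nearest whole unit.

Q* ≈ 5,164 panels

Annual demand D = 335 × 300 = 100,500.
Production build-up factor (1 − d/p) = 1 − 335/566 = 0.4081.
Q* = √(2DS / (H(1 − d/p))) = √(2 × 100,500 × 359 / (6.63 × 0.4081)).
= √(72,159,000 / 2.7059) ≈ 5164.053.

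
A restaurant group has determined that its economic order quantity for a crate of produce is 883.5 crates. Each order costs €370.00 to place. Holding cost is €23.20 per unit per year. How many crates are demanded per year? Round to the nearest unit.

D ≈ 24,472 crates per year

Invert the EOQ relation Q*² = 2DS/H.
From Q* = √(2DS/H): D = Q*²H / (2S) = 883.5² × 23.2 / (2 × 370) = 24471.995.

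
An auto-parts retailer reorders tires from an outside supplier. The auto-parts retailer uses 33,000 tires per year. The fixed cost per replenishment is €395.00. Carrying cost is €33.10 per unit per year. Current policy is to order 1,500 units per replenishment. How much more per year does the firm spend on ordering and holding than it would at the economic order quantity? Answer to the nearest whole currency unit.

EOQ = √(2DS/H) = √(2 × 33,000 × 395 / 33.1) ≈ 887.48.
Cost at Q* = (D/Q*)S + (Q*/2)H = √(2DSH) ≈ €29,375.45.
Cost at Q = 1,500: (33,000/1,500)×395 + (1,500/2)×33.1 = €8,690.00 + €24,825.00 = €33,515.00.
Excess = €33,515.00 − €29,375.45 = €4,139.55.

Extra cost ≈ €4,140 per year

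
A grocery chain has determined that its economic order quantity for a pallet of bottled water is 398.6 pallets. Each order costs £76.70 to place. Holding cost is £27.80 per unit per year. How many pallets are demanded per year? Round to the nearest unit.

Invert the EOQ relation Q*² = 2DS/H.
From Q* = √(2DS/H): D = Q*²H / (2S) = 398.6² × 27.8 / (2 × 76.7) = 28793.471.

D ≈ 28,793 pallets per year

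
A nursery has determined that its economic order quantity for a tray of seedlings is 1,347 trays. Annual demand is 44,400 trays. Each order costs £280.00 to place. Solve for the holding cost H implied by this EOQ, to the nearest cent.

H ≈ £13.70

Squaring Q* = √(2DS/H) gives Q*² = 2DS/H.
From Q* = √(2DS/H): H = 2DS / Q*² = 2 × 44,400 × 280 / 1,347² = 13.7036.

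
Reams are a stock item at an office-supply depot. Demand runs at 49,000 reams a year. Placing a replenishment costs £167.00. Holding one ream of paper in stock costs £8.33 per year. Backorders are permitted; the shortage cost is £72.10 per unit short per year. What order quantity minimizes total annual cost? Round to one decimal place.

With planned backorders, Q* = √(2DS/H) · √((H+B)/B).
√(2DS/H) = √(2 × 49,000 × 167 / 8.33) = 1401.680.
√((H+B)/B) = √((8.33+72.1)/72.1) = 1.0562.
Q* ≈ 1480.438.

Q* ≈ 1,480.4 reams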